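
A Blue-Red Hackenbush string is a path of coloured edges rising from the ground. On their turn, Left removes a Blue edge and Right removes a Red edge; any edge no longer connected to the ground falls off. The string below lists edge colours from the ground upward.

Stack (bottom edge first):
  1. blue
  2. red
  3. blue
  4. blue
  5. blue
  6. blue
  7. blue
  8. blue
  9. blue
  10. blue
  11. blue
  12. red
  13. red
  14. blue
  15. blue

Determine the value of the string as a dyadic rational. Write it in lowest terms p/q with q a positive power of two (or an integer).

Recurse on prefixes of the 15-edge string blue red blue blue blue blue blue blue blue blue blue red red blue blue:
1 of 15 · b · max L 0 · min R +∞ → 1
2 of 15 · br · max L 0 · min R 1 → 1/2
3 of 15 · brb · max L 1/2 · min R 1 → 3/4
4 of 15 · brbb · max L 3/4 · min R 1 → 7/8
5 of 15 · brbbb · max L 7/8 · min R 1 → 15/16
6 of 15 · brbbbb · max L 15/16 · min R 1 → 31/32
7 of 15 · brbbbbb · max L 31/32 · min R 1 → 63/64
8 of 15 · brbbbbbb · max L 63/64 · min R 1 → 127/128
9 of 15 · brbbbbbbb · max L 127/128 · min R 1 → 255/256
10 of 15 · brbbbbbbbb · max L 255/256 · min R 1 → 511/512
11 of 15 · brbbbbbbbbb · max L 511/512 · min R 1 → 1023/1024
12 of 15 · brbbbbbbbbbr · max L 511/512 · min R 1023/1024 → 2045/2048
13 of 15 · brbbbbbbbbbrr · max L 511/512 · min R 2045/2048 → 4089/4096
14 of 15 · brbbbbbbbbbrrb · max L 4089/4096 · min R 2045/2048 → 8179/8192
15 of 15 · brbbbbbbbbbrrbb · max L 8179/8192 · min R 2045/2048 → 16359/16384

16359/16384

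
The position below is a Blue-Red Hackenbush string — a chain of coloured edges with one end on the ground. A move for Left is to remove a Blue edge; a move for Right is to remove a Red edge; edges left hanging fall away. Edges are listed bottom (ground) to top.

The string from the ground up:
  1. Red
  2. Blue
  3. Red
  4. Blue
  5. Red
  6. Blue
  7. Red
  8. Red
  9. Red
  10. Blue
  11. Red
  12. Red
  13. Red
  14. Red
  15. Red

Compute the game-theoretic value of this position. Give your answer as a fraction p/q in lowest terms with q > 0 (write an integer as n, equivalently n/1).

-11199/16384

edge 1 of 15 (Red): { ∅ | 0 } — -1
edge 2 of 15 (Blue): { -1 | 0 } — -1/2
edge 3 of 15 (Red): { -1 | -1/2 0 } — -3/4
edge 4 of 15 (Blue): { -1 -3/4 | -1/2 0 } — -5/8
edge 5 of 15 (Red): { -1 -3/4 | -5/8 -1/2 0 } — -11/16
edge 6 of 15 (Blue): { -1 -3/4 -11/16 | -5/8 -1/2 0 } — -21/32
edge 7 of 15 (Red): { -1 -3/4 -11/16 | -21/32 -5/8 -1/2 0 } — -43/64
edge 8 of 15 (Red): { -1 -3/4 -11/16 | -43/64 -21/32 -5/8 -1/2 0 } — -87/128
edge 9 of 15 (Red): { -1 -3/4 -11/16 | -87/128 -43/64 -21/32 -5/8 -1/2 0 } — -175/256
edge 10 of 15 (Blue): { -1 -3/4 -11/16 -175/256 | -87/128 -43/64 -21/32 -5/8 -1/2 0 } — -349/512
edge 11 of 15 (Red): { -1 -3/4 -11/16 -175/256 | -349/512 -87/128 -43/64 -21/32 -5/8 -1/2 0 } — -699/1024
edge 12 of 15 (Red): { -1 -3/4 -11/16 -175/256 | -699/1024 -349/512 -87/128 -43/64 -21/32 -5/8 -1/2 0 } — -1399/2048
edge 13 of 15 (Red): { -1 -3/4 -11/16 -175/256 | -1399/2048 -699/1024 -349/512 -87/128 -43/64 -21/32 -5/8 -1/2 0 } — -2799/4096
edge 14 of 15 (Red): { -1 -3/4 -11/16 -175/256 | -2799/4096 -1399/2048 -699/1024 -349/512 -87/128 -43/64 -21/32 -5/8 -1/2 0 } — -5599/8192
edge 15 of 15 (Red): { -1 -3/4 -11/16 -175/256 | -5599/8192 -2799/4096 -1399/2048 -699/1024 -349/512 -87/128 -43/64 -21/32 -5/8 -1/2 0 } — -11199/16384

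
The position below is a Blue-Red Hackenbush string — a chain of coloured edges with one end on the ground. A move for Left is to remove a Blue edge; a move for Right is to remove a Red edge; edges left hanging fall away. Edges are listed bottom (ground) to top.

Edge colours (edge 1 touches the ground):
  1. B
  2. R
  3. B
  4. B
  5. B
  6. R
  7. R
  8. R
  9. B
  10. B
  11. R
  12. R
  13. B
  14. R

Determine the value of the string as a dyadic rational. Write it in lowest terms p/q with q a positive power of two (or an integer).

Prefix values for B R B B B R R R B B R R B R via {L|R} + simplicity:
B: Left { 0 }, Right {  } → simplest 1
BR: Left { 0 }, Right { 1 } → simplest 1/2
BRB: Left { 0,1/2 }, Right { 1 } → simplest 3/4
BRBB: Left { 0,1/2,3/4 }, Right { 1 } → simplest 7/8
BRBBB: Left { 0,1/2,3/4,7/8 }, Right { 1 } → simplest 15/16
BRBBBR: Left { 0,1/2,3/4,7/8 }, Right { 15/16,1 } → simplest 29/32
BRBBBRR: Left { 0,1/2,3/4,7/8 }, Right { 29/32,15/16,1 } → simplest 57/64
BRBBBRRR: Left { 0,1/2,3/4,7/8 }, Right { 57/64,29/32,15/16,1 } → simplest 113/128
BRBBBRRRB: Left { 0,1/2,3/4,7/8,113/128 }, Right { 57/64,29/32,15/16,1 } → simplest 227/256
BRBBBRRRBB: Left { 0,1/2,3/4,7/8,113/128,227/256 }, Right { 57/64,29/32,15/16,1 } → simplest 455/512
BRBBBRRRBBR: Left { 0,1/2,3/4,7/8,113/128,227/256 }, Right { 455/512,57/64,29/32,15/16,1 } → simplest 909/1024
BRBBBRRRBBRR: Left { 0,1/2,3/4,7/8,113/128,227/256 }, Right { 909/1024,455/512,57/64,29/32,15/16,1 } → simplest 1817/2048
BRBBBRRRBBRRB: Left { 0,1/2,3/4,7/8,113/128,227/256,1817/2048 }, Right { 909/1024,455/512,57/64,29/32,15/16,1 } → simplest 3635/4096
BRBBBRRRBBRRBR: Left { 0,1/2,3/4,7/8,113/128,227/256,1817/2048 }, Right { 3635/4096,909/1024,455/512,57/64,29/32,15/16,1 } → simplest 7269/8192

7269/8192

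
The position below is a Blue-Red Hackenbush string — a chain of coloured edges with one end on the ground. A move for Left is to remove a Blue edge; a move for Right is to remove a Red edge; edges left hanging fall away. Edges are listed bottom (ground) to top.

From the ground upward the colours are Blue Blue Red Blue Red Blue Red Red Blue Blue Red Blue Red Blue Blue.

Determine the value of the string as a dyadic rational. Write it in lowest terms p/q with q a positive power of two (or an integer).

13527/8192

1 of 15 · B · max L 0 · min R +∞ gives 1
2 of 15 · BB · max L 1 · min R +∞ gives 2
3 of 15 · BBR · max L 1 · min R 2 gives 3/2
4 of 15 · BBRB · max L 3/2 · min R 2 gives 7/4
5 of 15 · BBRBR · max L 3/2 · min R 7/4 gives 13/8
6 of 15 · BBRBRB · max L 13/8 · min R 7/4 gives 27/16
7 of 15 · BBRBRBR · max L 13/8 · min R 27/16 gives 53/32
8 of 15 · BBRBRBRR · max L 13/8 · min R 53/32 gives 105/64
9 of 15 · BBRBRBRRB · max L 105/64 · min R 53/32 gives 211/128
10 of 15 · BBRBRBRRBB · max L 211/128 · min R 53/32 gives 423/256
11 of 15 · BBRBRBRRBBR · max L 211/128 · min R 423/256 gives 845/512
12 of 15 · BBRBRBRRBBRB · max L 845/512 · min R 423/256 gives 1691/1024
13 of 15 · BBRBRBRRBBRBR · max L 845/512 · min R 1691/1024 gives 3381/2048
14 of 15 · BBRBRBRRBBRBRB · max L 3381/2048 · min R 1691/1024 gives 6763/4096
15 of 15 · BBRBRBRRBBRBRBB · max L 6763/4096 · min R 1691/1024 gives 13527/8192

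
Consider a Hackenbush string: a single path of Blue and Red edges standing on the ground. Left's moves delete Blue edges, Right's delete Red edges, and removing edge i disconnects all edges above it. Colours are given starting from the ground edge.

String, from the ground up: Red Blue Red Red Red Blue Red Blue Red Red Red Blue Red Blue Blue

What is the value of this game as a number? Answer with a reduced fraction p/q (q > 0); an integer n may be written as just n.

-15081/16384

Prefix values for Red Blue Red Red Red Blue Red Blue Red Red Red Blue Red Blue Blue via {L|R} + simplicity:
step 1: add Red to get R; options L={ ∅ } R={ 0 } -> -1
step 2: add Blue to get RB; options L={ -1 } R={ 0 } -> -1/2
step 3: add Red to get RBR; options L={ -1 } R={ -1/2, 0 } -> -3/4
step 4: add Red to get RBRR; options L={ -1 } R={ -3/4, -1/2, 0 } -> -7/8
step 5: add Red to get RBRRR; options L={ -1 } R={ -7/8, -3/4, -1/2, 0 } -> -15/16
step 6: add Blue to get RBRRRB; options L={ -1, -15/16 } R={ -7/8, -3/4, -1/2, 0 } -> -29/32
step 7: add Red to get RBRRRBR; options L={ -1, -15/16 } R={ -29/32, -7/8, -3/4, -1/2, 0 } -> -59/64
step 8: add Blue to get RBRRRBRB; options L={ -1, -15/16, -59/64 } R={ -29/32, -7/8, -3/4, -1/2, 0 } -> -117/128
step 9: add Red to get RBRRRBRBR; options L={ -1, -15/16, -59/64 } R={ -117/128, -29/32, -7/8, -3/4, -1/2, 0 } -> -235/256
step 10: add Red to get RBRRRBRBRR; options L={ -1, -15/16, -59/64 } R={ -235/256, -117/128, -29/32, -7/8, -3/4, -1/2, 0 } -> -471/512
step 11: add Red to get RBRRRBRBRRR; options L={ -1, -15/16, -59/64 } R={ -471/512, -235/256, -117/128, -29/32, -7/8, -3/4, -1/2, 0 } -> -943/1024
step 12: add Blue to get RBRRRBRBRRRB; options L={ -1, -15/16, -59/64, -943/1024 } R={ -471/512, -235/256, -117/128, -29/32, -7/8, -3/4, -1/2, 0 } -> -1885/2048
step 13: add Red to get RBRRRBRBRRRBR; options L={ -1, -15/16, -59/64, -943/1024 } R={ -1885/2048, -471/512, -235/256, -117/128, -29/32, -7/8, -3/4, -1/2, 0 } -> -3771/4096
step 14: add Blue to get RBRRRBRBRRRBRB; options L={ -1, -15/16, -59/64, -943/1024, -3771/4096 } R={ -1885/2048, -471/512, -235/256, -117/128, -29/32, -7/8, -3/4, -1/2, 0 } -> -7541/8192
step 15: add Blue to get RBRRRBRBRRRBRBB; options L={ -1, -15/16, -59/64, -943/1024, -3771/4096, -7541/8192 } R={ -1885/2048, -471/512, -235/256, -117/128, -29/32, -7/8, -3/4, -1/2, 0 } -> -15081/16384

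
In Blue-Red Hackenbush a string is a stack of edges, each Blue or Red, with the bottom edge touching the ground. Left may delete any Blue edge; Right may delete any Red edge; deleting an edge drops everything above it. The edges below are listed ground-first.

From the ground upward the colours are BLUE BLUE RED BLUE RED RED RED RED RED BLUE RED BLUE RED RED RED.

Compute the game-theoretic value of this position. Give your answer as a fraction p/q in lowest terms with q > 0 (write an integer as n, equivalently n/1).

1 of 15 · B · max L 0 · min R +∞ — 1
2 of 15 · BB · max L 1 · min R +∞ — 2
3 of 15 · BBR · max L 1 · min R 2 — 3/2
4 of 15 · BBRB · max L 3/2 · min R 2 — 7/4
5 of 15 · BBRBR · max L 3/2 · min R 7/4 — 13/8
6 of 15 · BBRBRR · max L 3/2 · min R 13/8 — 25/16
7 of 15 · BBRBRRR · max L 3/2 · min R 25/16 — 49/32
8 of 15 · BBRBRRRR · max L 3/2 · min R 49/32 — 97/64
9 of 15 · BBRBRRRRR · max L 3/2 · min R 97/64 — 193/128
10 of 15 · BBRBRRRRRB · max L 193/128 · min R 97/64 — 387/256
11 of 15 · BBRBRRRRRBR · max L 193/128 · min R 387/256 — 773/512
12 of 15 · BBRBRRRRRBRB · max L 773/512 · min R 387/256 — 1547/1024
13 of 15 · BBRBRRRRRBRBR · max L 773/512 · min R 1547/1024 — 3093/2048
14 of 15 · BBRBRRRRRBRBRR · max L 773/512 · min R 3093/2048 — 6185/4096
15 of 15 · BBRBRRRRRBRBRRR · max L 773/512 · min R 6185/4096 — 12369/8192

12369/8192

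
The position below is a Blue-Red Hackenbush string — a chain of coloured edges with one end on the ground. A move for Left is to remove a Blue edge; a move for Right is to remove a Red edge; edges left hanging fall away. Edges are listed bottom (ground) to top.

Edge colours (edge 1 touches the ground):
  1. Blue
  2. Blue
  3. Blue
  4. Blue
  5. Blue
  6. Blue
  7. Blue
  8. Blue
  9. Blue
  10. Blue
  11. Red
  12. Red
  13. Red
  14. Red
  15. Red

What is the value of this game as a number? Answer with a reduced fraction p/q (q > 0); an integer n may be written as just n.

Build val(s[:k]) for k = 1..15, string s = Blue Blue Blue Blue Blue Blue Blue Blue Blue Blue Red Red Red Red Red.
val(B) = { 0 | · } = 1
val(BB) = { 0; 1 | · } = 2
val(BBB) = { 0; 1; 2 | · } = 3
val(BBBB) = { 0; 1; 2; 3 | · } = 4
val(BBBBB) = { 0; 1; 2; 3; 4 | · } = 5
val(BBBBBB) = { 0; 1; 2; 3; 4; 5 | · } = 6
val(BBBBBBB) = { 0; 1; 2; 3; 4; 5; 6 | · } = 7
val(BBBBBBBB) = { 0; 1; 2; 3; 4; 5; 6; 7 | · } = 8
val(BBBBBBBBB) = { 0; 1; 2; 3; 4; 5; 6; 7; 8 | · } = 9
val(BBBBBBBBBB) = { 0; 1; 2; 3; 4; 5; 6; 7; 8; 9 | · } = 10
val(BBBBBBBBBBR) = { 0; 1; 2; 3; 4; 5; 6; 7; 8; 9 | 10 } = 19/2
val(BBBBBBBBBBRR) = { 0; 1; 2; 3; 4; 5; 6; 7; 8; 9 | 19/2; 10 } = 37/4
val(BBBBBBBBBBRRR) = { 0; 1; 2; 3; 4; 5; 6; 7; 8; 9 | 37/4; 19/2; 10 } = 73/8
val(BBBBBBBBBBRRRR) = { 0; 1; 2; 3; 4; 5; 6; 7; 8; 9 | 73/8; 37/4; 19/2; 10 } = 145/16
val(BBBBBBBBBBRRRRR) = { 0; 1; 2; 3; 4; 5; 6; 7; 8; 9 | 145/16; 73/8; 37/4; 19/2; 10 } = 289/32

289/32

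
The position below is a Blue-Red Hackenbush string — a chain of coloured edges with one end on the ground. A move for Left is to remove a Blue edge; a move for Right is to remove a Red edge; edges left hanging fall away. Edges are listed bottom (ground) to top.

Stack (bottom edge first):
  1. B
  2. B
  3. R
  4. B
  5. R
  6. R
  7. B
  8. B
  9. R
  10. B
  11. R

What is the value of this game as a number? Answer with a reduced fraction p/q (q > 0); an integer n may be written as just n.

Prefix values for B B R B R R B B R B R via {L|R} + simplicity:
step 1: add B to get B; options L={ 0 } R={ ∅ } => 1
step 2: add B to get BB; options L={ 0,1 } R={ ∅ } => 2
step 3: add R to get BBR; options L={ 0,1 } R={ 2 } => 3/2
step 4: add B to get BBRB; options L={ 0,1,3/2 } R={ 2 } => 7/4
step 5: add R to get BBRBR; options L={ 0,1,3/2 } R={ 7/4,2 } => 13/8
step 6: add R to get BBRBRR; options L={ 0,1,3/2 } R={ 13/8,7/4,2 } => 25/16
step 7: add B to get BBRBRRB; options L={ 0,1,3/2,25/16 } R={ 13/8,7/4,2 } => 51/32
step 8: add B to get BBRBRRBB; options L={ 0,1,3/2,25/16,51/32 } R={ 13/8,7/4,2 } => 103/64
step 9: add R to get BBRBRRBBR; options L={ 0,1,3/2,25/16,51/32 } R={ 103/64,13/8,7/4,2 } => 205/128
step 10: add B to get BBRBRRBBRB; options L={ 0,1,3/2,25/16,51/32,205/128 } R={ 103/64,13/8,7/4,2 } => 411/256
step 11: add R to get BBRBRRBBRBR; options L={ 0,1,3/2,25/16,51/32,205/128 } R={ 411/256,103/64,13/8,7/4,2 } => 821/512

821/512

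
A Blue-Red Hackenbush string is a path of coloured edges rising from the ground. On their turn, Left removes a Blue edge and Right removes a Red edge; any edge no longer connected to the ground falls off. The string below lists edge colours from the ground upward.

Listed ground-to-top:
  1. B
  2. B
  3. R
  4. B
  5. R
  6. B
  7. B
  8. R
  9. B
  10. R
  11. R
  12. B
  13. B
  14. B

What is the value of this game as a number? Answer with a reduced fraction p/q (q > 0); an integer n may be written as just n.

1 of 14 · B · max L 0 · min R +∞ -> 1
2 of 14 · BB · max L 1 · min R +∞ -> 2
3 of 14 · BBR · max L 1 · min R 2 -> 3/2
4 of 14 · BBRB · max L 3/2 · min R 2 -> 7/4
5 of 14 · BBRBR · max L 3/2 · min R 7/4 -> 13/8
6 of 14 · BBRBRB · max L 13/8 · min R 7/4 -> 27/16
7 of 14 · BBRBRBB · max L 27/16 · min R 7/4 -> 55/32
8 of 14 · BBRBRBBR · max L 27/16 · min R 55/32 -> 109/64
9 of 14 · BBRBRBBRB · max L 109/64 · min R 55/32 -> 219/128
10 of 14 · BBRBRBBRBR · max L 109/64 · min R 219/128 -> 437/256
11 of 14 · BBRBRBBRBRR · max L 109/64 · min R 437/256 -> 873/512
12 of 14 · BBRBRBBRBRRB · max L 873/512 · min R 437/256 -> 1747/1024
13 of 14 · BBRBRBBRBRRBB · max L 1747/1024 · min R 437/256 -> 3495/2048
14 of 14 · BBRBRBBRBRRBBB · max L 3495/2048 · min R 437/256 -> 6991/4096

6991/4096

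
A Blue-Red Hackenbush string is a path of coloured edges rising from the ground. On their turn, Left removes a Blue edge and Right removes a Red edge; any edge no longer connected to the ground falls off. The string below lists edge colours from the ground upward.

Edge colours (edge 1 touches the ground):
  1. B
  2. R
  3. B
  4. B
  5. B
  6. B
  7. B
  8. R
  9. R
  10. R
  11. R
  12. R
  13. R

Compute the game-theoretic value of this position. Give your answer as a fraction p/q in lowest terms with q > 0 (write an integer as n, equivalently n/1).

3969/4096

val(B) = { 0 | ∅ } — 1
val(BR) = { 0 | 1 } — 1/2
val(BRB) = { 0,1/2 | 1 } — 3/4
val(BRBB) = { 0,1/2,3/4 | 1 } — 7/8
val(BRBBB) = { 0,1/2,3/4,7/8 | 1 } — 15/16
val(BRBBBB) = { 0,1/2,3/4,7/8,15/16 | 1 } — 31/32
val(BRBBBBB) = { 0,1/2,3/4,7/8,15/16,31/32 | 1 } — 63/64
val(BRBBBBBR) = { 0,1/2,3/4,7/8,15/16,31/32 | 63/64,1 } — 125/128
val(BRBBBBBRR) = { 0,1/2,3/4,7/8,15/16,31/32 | 125/128,63/64,1 } — 249/256
val(BRBBBBBRRR) = { 0,1/2,3/4,7/8,15/16,31/32 | 249/256,125/128,63/64,1 } — 497/512
val(BRBBBBBRRRR) = { 0,1/2,3/4,7/8,15/16,31/32 | 497/512,249/256,125/128,63/64,1 } — 993/1024
val(BRBBBBBRRRRR) = { 0,1/2,3/4,7/8,15/16,31/32 | 993/1024,497/512,249/256,125/128,63/64,1 } — 1985/2048
val(BRBBBBBRRRRRR) = { 0,1/2,3/4,7/8,15/16,31/32 | 1985/2048,993/1024,497/512,249/256,125/128,63/64,1 } — 3969/4096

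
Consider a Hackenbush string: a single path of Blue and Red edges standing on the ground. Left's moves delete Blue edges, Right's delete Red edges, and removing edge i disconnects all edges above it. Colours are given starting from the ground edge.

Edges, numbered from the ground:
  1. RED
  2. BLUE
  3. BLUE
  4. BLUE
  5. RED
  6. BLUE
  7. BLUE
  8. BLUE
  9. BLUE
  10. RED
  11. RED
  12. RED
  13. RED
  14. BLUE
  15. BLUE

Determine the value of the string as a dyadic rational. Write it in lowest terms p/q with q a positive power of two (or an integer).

-2169/16384

Prefix values for RED BLUE BLUE BLUE RED BLUE BLUE BLUE BLUE RED RED RED RED BLUE BLUE via {L|R} + simplicity:
edge 1 of 15 (RED): { ∅ | 0 } so -1
edge 2 of 15 (BLUE): { -1 | 0 } so -1/2
edge 3 of 15 (BLUE): { -1; -1/2 | 0 } so -1/4
edge 4 of 15 (BLUE): { -1; -1/2; -1/4 | 0 } so -1/8
edge 5 of 15 (RED): { -1; -1/2; -1/4 | -1/8; 0 } so -3/16
edge 6 of 15 (BLUE): { -1; -1/2; -1/4; -3/16 | -1/8; 0 } so -5/32
edge 7 of 15 (BLUE): { -1; -1/2; -1/4; -3/16; -5/32 | -1/8; 0 } so -9/64
edge 8 of 15 (BLUE): { -1; -1/2; -1/4; -3/16; -5/32; -9/64 | -1/8; 0 } so -17/128
edge 9 of 15 (BLUE): { -1; -1/2; -1/4; -3/16; -5/32; -9/64; -17/128 | -1/8; 0 } so -33/256
edge 10 of 15 (RED): { -1; -1/2; -1/4; -3/16; -5/32; -9/64; -17/128 | -33/256; -1/8; 0 } so -67/512
edge 11 of 15 (RED): { -1; -1/2; -1/4; -3/16; -5/32; -9/64; -17/128 | -67/512; -33/256; -1/8; 0 } so -135/1024
edge 12 of 15 (RED): { -1; -1/2; -1/4; -3/16; -5/32; -9/64; -17/128 | -135/1024; -67/512; -33/256; -1/8; 0 } so -271/2048
edge 13 of 15 (RED): { -1; -1/2; -1/4; -3/16; -5/32; -9/64; -17/128 | -271/2048; -135/1024; -67/512; -33/256; -1/8; 0 } so -543/4096
edge 14 of 15 (BLUE): { -1; -1/2; -1/4; -3/16; -5/32; -9/64; -17/128; -543/4096 | -271/2048; -135/1024; -67/512; -33/256; -1/8; 0 } so -1085/8192
edge 15 of 15 (BLUE): { -1; -1/2; -1/4; -3/16; -5/32; -9/64; -17/128; -543/4096; -1085/8192 | -271/2048; -135/1024; -67/512; -33/256; -1/8; 0 } so -2169/16384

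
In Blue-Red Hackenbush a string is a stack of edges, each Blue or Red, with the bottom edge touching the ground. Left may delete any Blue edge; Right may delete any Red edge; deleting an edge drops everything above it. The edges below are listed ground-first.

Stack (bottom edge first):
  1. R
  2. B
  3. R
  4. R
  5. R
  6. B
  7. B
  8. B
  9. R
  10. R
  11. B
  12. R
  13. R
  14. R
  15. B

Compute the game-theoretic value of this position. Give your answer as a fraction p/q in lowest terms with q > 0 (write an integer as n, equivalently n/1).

-14557/16384

Recurse on prefixes of the 15-edge string R B R R R B B B R R B R R R B:
step 1: add R to get R; options L={ · } R={ 0 } ⇒ -1
step 2: add B to get RB; options L={ -1 } R={ 0 } ⇒ -1/2
step 3: add R to get RBR; options L={ -1 } R={ -1/2,0 } ⇒ -3/4
step 4: add R to get RBRR; options L={ -1 } R={ -3/4,-1/2,0 } ⇒ -7/8
step 5: add R to get RBRRR; options L={ -1 } R={ -7/8,-3/4,-1/2,0 } ⇒ -15/16
step 6: add B to get RBRRRB; options L={ -1,-15/16 } R={ -7/8,-3/4,-1/2,0 } ⇒ -29/32
step 7: add B to get RBRRRBB; options L={ -1,-15/16,-29/32 } R={ -7/8,-3/4,-1/2,0 } ⇒ -57/64
step 8: add B to get RBRRRBBB; options L={ -1,-15/16,-29/32,-57/64 } R={ -7/8,-3/4,-1/2,0 } ⇒ -113/128
step 9: add R to get RBRRRBBBR; options L={ -1,-15/16,-29/32,-57/64 } R={ -113/128,-7/8,-3/4,-1/2,0 } ⇒ -227/256
step 10: add R to get RBRRRBBBRR; options L={ -1,-15/16,-29/32,-57/64 } R={ -227/256,-113/128,-7/8,-3/4,-1/2,0 } ⇒ -455/512
step 11: add B to get RBRRRBBBRRB; options L={ -1,-15/16,-29/32,-57/64,-455/512 } R={ -227/256,-113/128,-7/8,-3/4,-1/2,0 } ⇒ -909/1024
step 12: add R to get RBRRRBBBRRBR; options L={ -1,-15/16,-29/32,-57/64,-455/512 } R={ -909/1024,-227/256,-113/128,-7/8,-3/4,-1/2,0 } ⇒ -1819/2048
step 13: add R to get RBRRRBBBRRBRR; options L={ -1,-15/16,-29/32,-57/64,-455/512 } R={ -1819/2048,-909/1024,-227/256,-113/128,-7/8,-3/4,-1/2,0 } ⇒ -3639/4096
step 14: add R to get RBRRRBBBRRBRRR; options L={ -1,-15/16,-29/32,-57/64,-455/512 } R={ -3639/4096,-1819/2048,-909/1024,-227/256,-113/128,-7/8,-3/4,-1/2,0 } ⇒ -7279/8192
step 15: add B to get RBRRRBBBRRBRRRB; options L={ -1,-15/16,-29/32,-57/64,-455/512,-7279/8192 } R={ -3639/4096,-1819/2048,-909/1024,-227/256,-113/128,-7/8,-3/4,-1/2,0 } ⇒ -14557/16384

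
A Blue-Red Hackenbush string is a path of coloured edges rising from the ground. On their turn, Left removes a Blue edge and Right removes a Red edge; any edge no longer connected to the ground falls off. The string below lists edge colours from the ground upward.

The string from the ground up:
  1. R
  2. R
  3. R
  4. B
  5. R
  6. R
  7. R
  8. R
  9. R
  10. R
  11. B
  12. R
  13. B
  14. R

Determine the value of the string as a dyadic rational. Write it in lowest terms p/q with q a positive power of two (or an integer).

-6123/2048

edge 1 of 14 (R): { ∅ | 0 } → -1
edge 2 of 14 (R): { ∅ | -1 0 } → -2
edge 3 of 14 (R): { ∅ | -2 -1 0 } → -3
edge 4 of 14 (B): { -3 | -2 -1 0 } → -5/2
edge 5 of 14 (R): { -3 | -5/2 -2 -1 0 } → -11/4
edge 6 of 14 (R): { -3 | -11/4 -5/2 -2 -1 0 } → -23/8
edge 7 of 14 (R): { -3 | -23/8 -11/4 -5/2 -2 -1 0 } → -47/16
edge 8 of 14 (R): { -3 | -47/16 -23/8 -11/4 -5/2 -2 -1 0 } → -95/32
edge 9 of 14 (R): { -3 | -95/32 -47/16 -23/8 -11/4 -5/2 -2 -1 0 } → -191/64
edge 10 of 14 (R): { -3 | -191/64 -95/32 -47/16 -23/8 -11/4 -5/2 -2 -1 0 } → -383/128
edge 11 of 14 (B): { -3 -383/128 | -191/64 -95/32 -47/16 -23/8 -11/4 -5/2 -2 -1 0 } → -765/256
edge 12 of 14 (R): { -3 -383/128 | -765/256 -191/64 -95/32 -47/16 -23/8 -11/4 -5/2 -2 -1 0 } → -1531/512
edge 13 of 14 (B): { -3 -383/128 -1531/512 | -765/256 -191/64 -95/32 -47/16 -23/8 -11/4 -5/2 -2 -1 0 } → -3061/1024
edge 14 of 14 (R): { -3 -383/128 -1531/512 | -3061/1024 -765/256 -191/64 -95/32 -47/16 -23/8 -11/4 -5/2 -2 -1 0 } → -6123/2048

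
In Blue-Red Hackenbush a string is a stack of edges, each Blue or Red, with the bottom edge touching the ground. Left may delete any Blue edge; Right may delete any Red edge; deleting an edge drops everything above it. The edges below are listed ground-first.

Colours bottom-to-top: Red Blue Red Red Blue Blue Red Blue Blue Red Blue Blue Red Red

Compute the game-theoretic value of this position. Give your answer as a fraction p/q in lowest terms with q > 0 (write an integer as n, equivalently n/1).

R: Left { none }, Right { 0 } = simplest -1
RB: Left { -1 }, Right { 0 } = simplest -1/2
RBR: Left { -1 }, Right { -1/2; 0 } = simplest -3/4
RBRR: Left { -1 }, Right { -3/4; -1/2; 0 } = simplest -7/8
RBRRB: Left { -1; -7/8 }, Right { -3/4; -1/2; 0 } = simplest -13/16
RBRRBB: Left { -1; -7/8; -13/16 }, Right { -3/4; -1/2; 0 } = simplest -25/32
RBRRBBR: Left { -1; -7/8; -13/16 }, Right { -25/32; -3/4; -1/2; 0 } = simplest -51/64
RBRRBBRB: Left { -1; -7/8; -13/16; -51/64 }, Right { -25/32; -3/4; -1/2; 0 } = simplest -101/128
RBRRBBRBB: Left { -1; -7/8; -13/16; -51/64; -101/128 }, Right { -25/32; -3/4; -1/2; 0 } = simplest -201/256
RBRRBBRBBR: Left { -1; -7/8; -13/16; -51/64; -101/128 }, Right { -201/256; -25/32; -3/4; -1/2; 0 } = simplest -403/512
RBRRBBRBBRB: Left { -1; -7/8; -13/16; -51/64; -101/128; -403/512 }, Right { -201/256; -25/32; -3/4; -1/2; 0 } = simplest -805/1024
RBRRBBRBBRBB: Left { -1; -7/8; -13/16; -51/64; -101/128; -403/512; -805/1024 }, Right { -201/256; -25/32; -3/4; -1/2; 0 } = simplest -1609/2048
RBRRBBRBBRBBR: Left { -1; -7/8; -13/16; -51/64; -101/128; -403/512; -805/1024 }, Right { -1609/2048; -201/256; -25/32; -3/4; -1/2; 0 } = simplest -3219/4096
RBRRBBRBBRBBRR: Left { -1; -7/8; -13/16; -51/64; -101/128; -403/512; -805/1024 }, Right { -3219/4096; -1609/2048; -201/256; -25/32; -3/4; -1/2; 0 } = simplest -6439/8192

-6439/8192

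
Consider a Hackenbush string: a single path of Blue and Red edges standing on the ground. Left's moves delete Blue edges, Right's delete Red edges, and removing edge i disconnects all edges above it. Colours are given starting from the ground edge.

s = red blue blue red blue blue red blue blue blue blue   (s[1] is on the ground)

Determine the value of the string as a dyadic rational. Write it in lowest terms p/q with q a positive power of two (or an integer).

Recurse on prefixes of the 11-edge string red blue blue red blue blue red blue blue blue blue:
G(r) = { · | 0 } → -1
G(rb) = { -1 | 0 } → -1/2
G(rbb) = { -1; -1/2 | 0 } → -1/4
G(rbbr) = { -1; -1/2 | -1/4; 0 } → -3/8
G(rbbrb) = { -1; -1/2; -3/8 | -1/4; 0 } → -5/16
G(rbbrbb) = { -1; -1/2; -3/8; -5/16 | -1/4; 0 } → -9/32
G(rbbrbbr) = { -1; -1/2; -3/8; -5/16 | -9/32; -1/4; 0 } → -19/64
G(rbbrbbrb) = { -1; -1/2; -3/8; -5/16; -19/64 | -9/32; -1/4; 0 } → -37/128
G(rbbrbbrbb) = { -1; -1/2; -3/8; -5/16; -19/64; -37/128 | -9/32; -1/4; 0 } → -73/256
G(rbbrbbrbbb) = { -1; -1/2; -3/8; -5/16; -19/64; -37/128; -73/256 | -9/32; -1/4; 0 } → -145/512
G(rbbrbbrbbbb) = { -1; -1/2; -3/8; -5/16; -19/64; -37/128; -73/256; -145/512 | -9/32; -1/4; 0 } → -289/1024

-289/1024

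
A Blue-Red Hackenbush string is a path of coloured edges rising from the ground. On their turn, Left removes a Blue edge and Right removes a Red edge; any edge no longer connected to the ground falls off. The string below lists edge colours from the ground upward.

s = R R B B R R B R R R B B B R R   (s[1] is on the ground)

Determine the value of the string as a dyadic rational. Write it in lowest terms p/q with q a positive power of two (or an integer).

Build value(s[:k]) for k = 1..15, string s = R R B B R R B R R R B B B R R.
R: Left { ∅ }, Right { 0 } => simplest -1
RR: Left { ∅ }, Right { -1,0 } => simplest -2
RRB: Left { -2 }, Right { -1,0 } => simplest -3/2
RRBB: Left { -2,-3/2 }, Right { -1,0 } => simplest -5/4
RRBBR: Left { -2,-3/2 }, Right { -5/4,-1,0 } => simplest -11/8
RRBBRR: Left { -2,-3/2 }, Right { -11/8,-5/4,-1,0 } => simplest -23/16
RRBBRRB: Left { -2,-3/2,-23/16 }, Right { -11/8,-5/4,-1,0 } => simplest -45/32
RRBBRRBR: Left { -2,-3/2,-23/16 }, Right { -45/32,-11/8,-5/4,-1,0 } => simplest -91/64
RRBBRRBRR: Left { -2,-3/2,-23/16 }, Right { -91/64,-45/32,-11/8,-5/4,-1,0 } => simplest -183/128
RRBBRRBRRR: Left { -2,-3/2,-23/16 }, Right { -183/128,-91/64,-45/32,-11/8,-5/4,-1,0 } => simplest -367/256
RRBBRRBRRRB: Left { -2,-3/2,-23/16,-367/256 }, Right { -183/128,-91/64,-45/32,-11/8,-5/4,-1,0 } => simplest -733/512
RRBBRRBRRRBB: Left { -2,-3/2,-23/16,-367/256,-733/512 }, Right { -183/128,-91/64,-45/32,-11/8,-5/4,-1,0 } => simplest -1465/1024
RRBBRRBRRRBBB: Left { -2,-3/2,-23/16,-367/256,-733/512,-1465/1024 }, Right { -183/128,-91/64,-45/32,-11/8,-5/4,-1,0 } => simplest -2929/2048
RRBBRRBRRRBBBR: Left { -2,-3/2,-23/16,-367/256,-733/512,-1465/1024 }, Right { -2929/2048,-183/128,-91/64,-45/32,-11/8,-5/4,-1,0 } => simplest -5859/4096
RRBBRRBRRRBBBRR: Left { -2,-3/2,-23/16,-367/256,-733/512,-1465/1024 }, Right { -5859/4096,-2929/2048,-183/128,-91/64,-45/32,-11/8,-5/4,-1,0 } => simplest -11719/8192

-11719/8192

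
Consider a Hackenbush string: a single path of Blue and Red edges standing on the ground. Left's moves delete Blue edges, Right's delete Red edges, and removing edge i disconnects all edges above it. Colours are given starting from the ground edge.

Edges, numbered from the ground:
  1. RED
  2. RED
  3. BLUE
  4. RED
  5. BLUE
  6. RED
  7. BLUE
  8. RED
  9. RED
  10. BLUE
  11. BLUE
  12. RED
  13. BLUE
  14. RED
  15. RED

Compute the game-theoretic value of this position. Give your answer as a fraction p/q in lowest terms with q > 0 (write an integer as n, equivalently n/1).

-13719/8192

step 1: add RED to get R; options L={ · } R={ 0 } -> -1
step 2: add RED to get RR; options L={ · } R={ -1, 0 } -> -2
step 3: add BLUE to get RRB; options L={ -2 } R={ -1, 0 } -> -3/2
step 4: add RED to get RRBR; options L={ -2 } R={ -3/2, -1, 0 } -> -7/4
step 5: add BLUE to get RRBRB; options L={ -2, -7/4 } R={ -3/2, -1, 0 } -> -13/8
step 6: add RED to get RRBRBR; options L={ -2, -7/4 } R={ -13/8, -3/2, -1, 0 } -> -27/16
step 7: add BLUE to get RRBRBRB; options L={ -2, -7/4, -27/16 } R={ -13/8, -3/2, -1, 0 } -> -53/32
step 8: add RED to get RRBRBRBR; options L={ -2, -7/4, -27/16 } R={ -53/32, -13/8, -3/2, -1, 0 } -> -107/64
step 9: add RED to get RRBRBRBRR; options L={ -2, -7/4, -27/16 } R={ -107/64, -53/32, -13/8, -3/2, -1, 0 } -> -215/128
step 10: add BLUE to get RRBRBRBRRB; options L={ -2, -7/4, -27/16, -215/128 } R={ -107/64, -53/32, -13/8, -3/2, -1, 0 } -> -429/256
step 11: add BLUE to get RRBRBRBRRBB; options L={ -2, -7/4, -27/16, -215/128, -429/256 } R={ -107/64, -53/32, -13/8, -3/2, -1, 0 } -> -857/512
step 12: add RED to get RRBRBRBRRBBR; options L={ -2, -7/4, -27/16, -215/128, -429/256 } R={ -857/512, -107/64, -53/32, -13/8, -3/2, -1, 0 } -> -1715/1024
step 13: add BLUE to get RRBRBRBRRBBRB; options L={ -2, -7/4, -27/16, -215/128, -429/256, -1715/1024 } R={ -857/512, -107/64, -53/32, -13/8, -3/2, -1, 0 } -> -3429/2048
step 14: add RED to get RRBRBRBRRBBRBR; options L={ -2, -7/4, -27/16, -215/128, -429/256, -1715/1024 } R={ -3429/2048, -857/512, -107/64, -53/32, -13/8, -3/2, -1, 0 } -> -6859/4096
step 15: add RED to get RRBRBRBRRBBRBRR; options L={ -2, -7/4, -27/16, -215/128, -429/256, -1715/1024 } R={ -6859/4096, -3429/2048, -857/512, -107/64, -53/32, -13/8, -3/2, -1, 0 } -> -13719/8192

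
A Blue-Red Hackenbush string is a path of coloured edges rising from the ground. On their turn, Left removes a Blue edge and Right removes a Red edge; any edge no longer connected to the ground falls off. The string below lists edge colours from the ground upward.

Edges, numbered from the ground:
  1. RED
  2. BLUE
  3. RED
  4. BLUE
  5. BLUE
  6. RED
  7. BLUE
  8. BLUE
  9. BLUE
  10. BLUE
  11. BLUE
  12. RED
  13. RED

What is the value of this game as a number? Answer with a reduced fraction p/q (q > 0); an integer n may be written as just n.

-2311/4096

val_1 [R]  L=[∅]  R=[0]  — -1
val_2 [RB]  L=[-1]  R=[0]  — -1/2
val_3 [RBR]  L=[-1]  R=[-1/2, 0]  — -3/4
val_4 [RBRB]  L=[-1, -3/4]  R=[-1/2, 0]  — -5/8
val_5 [RBRBB]  L=[-1, -3/4, -5/8]  R=[-1/2, 0]  — -9/16
val_6 [RBRBBR]  L=[-1, -3/4, -5/8]  R=[-9/16, -1/2, 0]  — -19/32
val_7 [RBRBBRB]  L=[-1, -3/4, -5/8, -19/32]  R=[-9/16, -1/2, 0]  — -37/64
val_8 [RBRBBRBB]  L=[-1, -3/4, -5/8, -19/32, -37/64]  R=[-9/16, -1/2, 0]  — -73/128
val_9 [RBRBBRBBB]  L=[-1, -3/4, -5/8, -19/32, -37/64, -73/128]  R=[-9/16, -1/2, 0]  — -145/256
val_10 [RBRBBRBBBB]  L=[-1, -3/4, -5/8, -19/32, -37/64, -73/128, -145/256]  R=[-9/16, -1/2, 0]  — -289/512
val_11 [RBRBBRBBBBB]  L=[-1, -3/4, -5/8, -19/32, -37/64, -73/128, -145/256, -289/512]  R=[-9/16, -1/2, 0]  — -577/1024
val_12 [RBRBBRBBBBBR]  L=[-1, -3/4, -5/8, -19/32, -37/64, -73/128, -145/256, -289/512]  R=[-577/1024, -9/16, -1/2, 0]  — -1155/2048
val_13 [RBRBBRBBBBBRR]  L=[-1, -3/4, -5/8, -19/32, -37/64, -73/128, -145/256, -289/512]  R=[-1155/2048, -577/1024, -9/16, -1/2, 0]  — -2311/4096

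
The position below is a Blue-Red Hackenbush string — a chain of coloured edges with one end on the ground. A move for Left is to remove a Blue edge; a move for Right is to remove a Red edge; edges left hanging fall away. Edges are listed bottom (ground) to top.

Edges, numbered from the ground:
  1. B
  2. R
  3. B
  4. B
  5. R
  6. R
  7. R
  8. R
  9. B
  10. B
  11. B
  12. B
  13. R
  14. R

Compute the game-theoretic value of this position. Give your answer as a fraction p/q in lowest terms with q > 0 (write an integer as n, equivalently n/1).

6265/8192

Recurse on prefixes of the 14-edge string B R B B R R R R B B B B R R:
g_1 [B]  L=[0]  R=[]  so 1
g_2 [BR]  L=[0]  R=[1]  so 1/2
g_3 [BRB]  L=[0; 1/2]  R=[1]  so 3/4
g_4 [BRBB]  L=[0; 1/2; 3/4]  R=[1]  so 7/8
g_5 [BRBBR]  L=[0; 1/2; 3/4]  R=[7/8; 1]  so 13/16
g_6 [BRBBRR]  L=[0; 1/2; 3/4]  R=[13/16; 7/8; 1]  so 25/32
g_7 [BRBBRRR]  L=[0; 1/2; 3/4]  R=[25/32; 13/16; 7/8; 1]  so 49/64
g_8 [BRBBRRRR]  L=[0; 1/2; 3/4]  R=[49/64; 25/32; 13/16; 7/8; 1]  so 97/128
g_9 [BRBBRRRRB]  L=[0; 1/2; 3/4; 97/128]  R=[49/64; 25/32; 13/16; 7/8; 1]  so 195/256
g_10 [BRBBRRRRBB]  L=[0; 1/2; 3/4; 97/128; 195/256]  R=[49/64; 25/32; 13/16; 7/8; 1]  so 391/512
g_11 [BRBBRRRRBBB]  L=[0; 1/2; 3/4; 97/128; 195/256; 391/512]  R=[49/64; 25/32; 13/16; 7/8; 1]  so 783/1024
g_12 [BRBBRRRRBBBB]  L=[0; 1/2; 3/4; 97/128; 195/256; 391/512; 783/1024]  R=[49/64; 25/32; 13/16; 7/8; 1]  so 1567/2048
g_13 [BRBBRRRRBBBBR]  L=[0; 1/2; 3/4; 97/128; 195/256; 391/512; 783/1024]  R=[1567/2048; 49/64; 25/32; 13/16; 7/8; 1]  so 3133/4096
g_14 [BRBBRRRRBBBBRR]  L=[0; 1/2; 3/4; 97/128; 195/256; 391/512; 783/1024]  R=[3133/4096; 1567/2048; 49/64; 25/32; 13/16; 7/8; 1]  so 6265/8192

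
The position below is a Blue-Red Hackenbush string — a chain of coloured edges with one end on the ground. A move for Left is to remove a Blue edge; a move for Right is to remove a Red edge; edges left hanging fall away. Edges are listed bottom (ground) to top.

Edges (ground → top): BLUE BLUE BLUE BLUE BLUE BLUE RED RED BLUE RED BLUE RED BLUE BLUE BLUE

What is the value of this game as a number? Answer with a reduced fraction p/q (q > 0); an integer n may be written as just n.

Recurse on prefixes of the 15-edge string BLUE BLUE BLUE BLUE BLUE BLUE RED RED BLUE RED BLUE RED BLUE BLUE BLUE:
step 1: add BLUE to get B; options L={ 0 } R={ ∅ } so 1
step 2: add BLUE to get BB; options L={ 0, 1 } R={ ∅ } so 2
step 3: add BLUE to get BBB; options L={ 0, 1, 2 } R={ ∅ } so 3
step 4: add BLUE to get BBBB; options L={ 0, 1, 2, 3 } R={ ∅ } so 4
step 5: add BLUE to get BBBBB; options L={ 0, 1, 2, 3, 4 } R={ ∅ } so 5
step 6: add BLUE to get BBBBBB; options L={ 0, 1, 2, 3, 4, 5 } R={ ∅ } so 6
step 7: add RED to get BBBBBBR; options L={ 0, 1, 2, 3, 4, 5 } R={ 6 } so 11/2
step 8: add RED to get BBBBBBRR; options L={ 0, 1, 2, 3, 4, 5 } R={ 11/2, 6 } so 21/4
step 9: add BLUE to get BBBBBBRRB; options L={ 0, 1, 2, 3, 4, 5, 21/4 } R={ 11/2, 6 } so 43/8
step 10: add RED to get BBBBBBRRBR; options L={ 0, 1, 2, 3, 4, 5, 21/4 } R={ 43/8, 11/2, 6 } so 85/16
step 11: add BLUE to get BBBBBBRRBRB; options L={ 0, 1, 2, 3, 4, 5, 21/4, 85/16 } R={ 43/8, 11/2, 6 } so 171/32
step 12: add RED to get BBBBBBRRBRBR; options L={ 0, 1, 2, 3, 4, 5, 21/4, 85/16 } R={ 171/32, 43/8, 11/2, 6 } so 341/64
step 13: add BLUE to get BBBBBBRRBRBRB; options L={ 0, 1, 2, 3, 4, 5, 21/4, 85/16, 341/64 } R={ 171/32, 43/8, 11/2, 6 } so 683/128
step 14: add BLUE to get BBBBBBRRBRBRBB; options L={ 0, 1, 2, 3, 4, 5, 21/4, 85/16, 341/64, 683/128 } R={ 171/32, 43/8, 11/2, 6 } so 1367/256
step 15: add BLUE to get BBBBBBRRBRBRBBB; options L={ 0, 1, 2, 3, 4, 5, 21/4, 85/16, 341/64, 683/128, 1367/256 } R={ 171/32, 43/8, 11/2, 6 } so 2735/512

2735/512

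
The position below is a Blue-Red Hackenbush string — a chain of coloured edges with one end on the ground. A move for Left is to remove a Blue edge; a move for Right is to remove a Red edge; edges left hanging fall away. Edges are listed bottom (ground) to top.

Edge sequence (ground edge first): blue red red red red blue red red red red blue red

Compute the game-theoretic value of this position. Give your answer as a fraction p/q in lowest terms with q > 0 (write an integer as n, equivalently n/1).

133/2048

Build v(s[:k]) for k = 1..12, string s = blue red red red red blue red red red red blue red.
b: Left { 0 }, Right { · } gives simplest 1
br: Left { 0 }, Right { 1 } gives simplest 1/2
brr: Left { 0 }, Right { 1/2,1 } gives simplest 1/4
brrr: Left { 0 }, Right { 1/4,1/2,1 } gives simplest 1/8
brrrr: Left { 0 }, Right { 1/8,1/4,1/2,1 } gives simplest 1/16
brrrrb: Left { 0,1/16 }, Right { 1/8,1/4,1/2,1 } gives simplest 3/32
brrrrbr: Left { 0,1/16 }, Right { 3/32,1/8,1/4,1/2,1 } gives simplest 5/64
brrrrbrr: Left { 0,1/16 }, Right { 5/64,3/32,1/8,1/4,1/2,1 } gives simplest 9/128
brrrrbrrr: Left { 0,1/16 }, Right { 9/128,5/64,3/32,1/8,1/4,1/2,1 } gives simplest 17/256
brrrrbrrrr: Left { 0,1/16 }, Right { 17/256,9/128,5/64,3/32,1/8,1/4,1/2,1 } gives simplest 33/512
brrrrbrrrrb: Left { 0,1/16,33/512 }, Right { 17/256,9/128,5/64,3/32,1/8,1/4,1/2,1 } gives simplest 67/1024
brrrrbrrrrbr: Left { 0,1/16,33/512 }, Right { 67/1024,17/256,9/128,5/64,3/32,1/8,1/4,1/2,1 } gives simplest 133/2048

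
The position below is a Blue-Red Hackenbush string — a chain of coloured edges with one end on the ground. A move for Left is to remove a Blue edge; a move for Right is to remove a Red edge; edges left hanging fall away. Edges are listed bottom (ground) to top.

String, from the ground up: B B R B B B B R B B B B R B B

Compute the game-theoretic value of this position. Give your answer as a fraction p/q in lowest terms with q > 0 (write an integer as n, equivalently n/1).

16119/8192

1 of 15 · B · max L 0 · min R +∞ — 1
2 of 15 · BB · max L 1 · min R +∞ — 2
3 of 15 · BBR · max L 1 · min R 2 — 3/2
4 of 15 · BBRB · max L 3/2 · min R 2 — 7/4
5 of 15 · BBRBB · max L 7/4 · min R 2 — 15/8
6 of 15 · BBRBBB · max L 15/8 · min R 2 — 31/16
7 of 15 · BBRBBBB · max L 31/16 · min R 2 — 63/32
8 of 15 · BBRBBBBR · max L 31/16 · min R 63/32 — 125/64
9 of 15 · BBRBBBBRB · max L 125/64 · min R 63/32 — 251/128
10 of 15 · BBRBBBBRBB · max L 251/128 · min R 63/32 — 503/256
11 of 15 · BBRBBBBRBBB · max L 503/256 · min R 63/32 — 1007/512
12 of 15 · BBRBBBBRBBBB · max L 1007/512 · min R 63/32 — 2015/1024
13 of 15 · BBRBBBBRBBBBR · max L 1007/512 · min R 2015/1024 — 4029/2048
14 of 15 · BBRBBBBRBBBBRB · max L 4029/2048 · min R 2015/1024 — 8059/4096
15 of 15 · BBRBBBBRBBBBRBB · max L 8059/4096 · min R 2015/1024 — 16119/8192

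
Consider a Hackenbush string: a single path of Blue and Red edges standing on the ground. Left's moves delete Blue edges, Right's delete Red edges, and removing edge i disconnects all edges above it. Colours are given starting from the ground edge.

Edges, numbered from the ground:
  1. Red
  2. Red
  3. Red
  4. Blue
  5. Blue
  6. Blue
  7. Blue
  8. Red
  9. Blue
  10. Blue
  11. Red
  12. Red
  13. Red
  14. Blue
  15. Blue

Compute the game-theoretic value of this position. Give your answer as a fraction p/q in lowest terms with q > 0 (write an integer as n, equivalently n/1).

Recurse on prefixes of the 15-edge string Red Red Red Blue Blue Blue Blue Red Blue Blue Red Red Red Blue Blue:
edge 1 of 15 (Red): { · | 0 } — -1
edge 2 of 15 (Red): { · | -1,0 } — -2
edge 3 of 15 (Red): { · | -2,-1,0 } — -3
edge 4 of 15 (Blue): { -3 | -2,-1,0 } — -5/2
edge 5 of 15 (Blue): { -3,-5/2 | -2,-1,0 } — -9/4
edge 6 of 15 (Blue): { -3,-5/2,-9/4 | -2,-1,0 } — -17/8
edge 7 of 15 (Blue): { -3,-5/2,-9/4,-17/8 | -2,-1,0 } — -33/16
edge 8 of 15 (Red): { -3,-5/2,-9/4,-17/8 | -33/16,-2,-1,0 } — -67/32
edge 9 of 15 (Blue): { -3,-5/2,-9/4,-17/8,-67/32 | -33/16,-2,-1,0 } — -133/64
edge 10 of 15 (Blue): { -3,-5/2,-9/4,-17/8,-67/32,-133/64 | -33/16,-2,-1,0 } — -265/128
edge 11 of 15 (Red): { -3,-5/2,-9/4,-17/8,-67/32,-133/64 | -265/128,-33/16,-2,-1,0 } — -531/256
edge 12 of 15 (Red): { -3,-5/2,-9/4,-17/8,-67/32,-133/64 | -531/256,-265/128,-33/16,-2,-1,0 } — -1063/512
edge 13 of 15 (Red): { -3,-5/2,-9/4,-17/8,-67/32,-133/64 | -1063/512,-531/256,-265/128,-33/16,-2,-1,0 } — -2127/1024
edge 14 of 15 (Blue): { -3,-5/2,-9/4,-17/8,-67/32,-133/64,-2127/1024 | -1063/512,-531/256,-265/128,-33/16,-2,-1,0 } — -4253/2048
edge 15 of 15 (Blue): { -3,-5/2,-9/4,-17/8,-67/32,-133/64,-2127/1024,-4253/2048 | -1063/512,-531/256,-265/128,-33/16,-2,-1,0 } — -8505/4096

-8505/4096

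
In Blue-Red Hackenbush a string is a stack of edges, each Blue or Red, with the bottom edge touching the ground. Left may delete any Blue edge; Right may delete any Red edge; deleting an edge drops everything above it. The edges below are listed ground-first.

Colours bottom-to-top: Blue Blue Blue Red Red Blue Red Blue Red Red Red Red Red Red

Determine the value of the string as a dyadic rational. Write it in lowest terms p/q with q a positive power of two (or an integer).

Prefix values for Blue Blue Blue Red Red Blue Red Blue Red Red Red Red Red Red via {L|R} + simplicity:
value(B) = { 0 |  } -> 1
value(BB) = { 0; 1 |  } -> 2
value(BBB) = { 0; 1; 2 |  } -> 3
value(BBBR) = { 0; 1; 2 | 3 } -> 5/2
value(BBBRR) = { 0; 1; 2 | 5/2; 3 } -> 9/4
value(BBBRRB) = { 0; 1; 2; 9/4 | 5/2; 3 } -> 19/8
value(BBBRRBR) = { 0; 1; 2; 9/4 | 19/8; 5/2; 3 } -> 37/16
value(BBBRRBRB) = { 0; 1; 2; 9/4; 37/16 | 19/8; 5/2; 3 } -> 75/32
value(BBBRRBRBR) = { 0; 1; 2; 9/4; 37/16 | 75/32; 19/8; 5/2; 3 } -> 149/64
value(BBBRRBRBRR) = { 0; 1; 2; 9/4; 37/16 | 149/64; 75/32; 19/8; 5/2; 3 } -> 297/128
value(BBBRRBRBRRR) = { 0; 1; 2; 9/4; 37/16 | 297/128; 149/64; 75/32; 19/8; 5/2; 3 } -> 593/256
value(BBBRRBRBRRRR) = { 0; 1; 2; 9/4; 37/16 | 593/256; 297/128; 149/64; 75/32; 19/8; 5/2; 3 } -> 1185/512
value(BBBRRBRBRRRRR) = { 0; 1; 2; 9/4; 37/16 | 1185/512; 593/256; 297/128; 149/64; 75/32; 19/8; 5/2; 3 } -> 2369/1024
value(BBBRRBRBRRRRRR) = { 0; 1; 2; 9/4; 37/16 | 2369/1024; 1185/512; 593/256; 297/128; 149/64; 75/32; 19/8; 5/2; 3 } -> 4737/2048

4737/2048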